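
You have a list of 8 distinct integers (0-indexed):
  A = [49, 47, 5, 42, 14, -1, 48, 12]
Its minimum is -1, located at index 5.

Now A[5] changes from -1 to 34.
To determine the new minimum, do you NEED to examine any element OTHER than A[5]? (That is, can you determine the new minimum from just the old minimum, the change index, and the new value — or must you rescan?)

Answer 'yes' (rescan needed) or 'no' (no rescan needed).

Answer: yes

Derivation:
Old min = -1 at index 5
Change at index 5: -1 -> 34
Index 5 WAS the min and new value 34 > old min -1. Must rescan other elements to find the new min.
Needs rescan: yes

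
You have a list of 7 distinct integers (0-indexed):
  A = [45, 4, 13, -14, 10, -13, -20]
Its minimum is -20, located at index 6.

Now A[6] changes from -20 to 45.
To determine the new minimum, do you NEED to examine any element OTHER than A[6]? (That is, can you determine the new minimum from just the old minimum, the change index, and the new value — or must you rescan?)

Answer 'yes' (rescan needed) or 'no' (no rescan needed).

Old min = -20 at index 6
Change at index 6: -20 -> 45
Index 6 WAS the min and new value 45 > old min -20. Must rescan other elements to find the new min.
Needs rescan: yes

Answer: yes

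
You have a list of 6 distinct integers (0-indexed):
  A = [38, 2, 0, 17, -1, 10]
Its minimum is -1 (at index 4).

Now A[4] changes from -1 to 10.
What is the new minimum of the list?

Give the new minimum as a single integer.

Old min = -1 (at index 4)
Change: A[4] -1 -> 10
Changed element WAS the min. Need to check: is 10 still <= all others?
  Min of remaining elements: 0
  New min = min(10, 0) = 0

Answer: 0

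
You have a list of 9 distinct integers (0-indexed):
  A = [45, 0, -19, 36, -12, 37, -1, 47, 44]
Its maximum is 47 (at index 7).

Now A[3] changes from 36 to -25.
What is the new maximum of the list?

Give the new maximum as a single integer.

Old max = 47 (at index 7)
Change: A[3] 36 -> -25
Changed element was NOT the old max.
  New max = max(old_max, new_val) = max(47, -25) = 47

Answer: 47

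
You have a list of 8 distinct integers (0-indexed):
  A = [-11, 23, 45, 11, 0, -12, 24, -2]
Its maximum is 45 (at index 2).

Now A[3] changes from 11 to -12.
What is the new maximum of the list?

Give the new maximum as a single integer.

Old max = 45 (at index 2)
Change: A[3] 11 -> -12
Changed element was NOT the old max.
  New max = max(old_max, new_val) = max(45, -12) = 45

Answer: 45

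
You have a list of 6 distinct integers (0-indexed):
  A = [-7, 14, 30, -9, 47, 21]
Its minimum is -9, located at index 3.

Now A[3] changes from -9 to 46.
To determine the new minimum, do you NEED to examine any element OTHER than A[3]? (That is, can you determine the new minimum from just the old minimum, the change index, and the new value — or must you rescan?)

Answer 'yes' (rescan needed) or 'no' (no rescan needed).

Old min = -9 at index 3
Change at index 3: -9 -> 46
Index 3 WAS the min and new value 46 > old min -9. Must rescan other elements to find the new min.
Needs rescan: yes

Answer: yes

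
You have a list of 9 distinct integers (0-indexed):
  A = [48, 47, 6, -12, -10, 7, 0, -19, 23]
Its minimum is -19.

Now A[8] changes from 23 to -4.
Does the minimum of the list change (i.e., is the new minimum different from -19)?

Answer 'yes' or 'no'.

Answer: no

Derivation:
Old min = -19
Change: A[8] 23 -> -4
Changed element was NOT the min; min changes only if -4 < -19.
New min = -19; changed? no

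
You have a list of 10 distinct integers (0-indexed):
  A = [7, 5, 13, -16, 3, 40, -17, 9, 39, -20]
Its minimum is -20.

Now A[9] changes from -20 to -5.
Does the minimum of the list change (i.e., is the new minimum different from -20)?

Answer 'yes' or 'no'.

Old min = -20
Change: A[9] -20 -> -5
Changed element was the min; new min must be rechecked.
New min = -17; changed? yes

Answer: yes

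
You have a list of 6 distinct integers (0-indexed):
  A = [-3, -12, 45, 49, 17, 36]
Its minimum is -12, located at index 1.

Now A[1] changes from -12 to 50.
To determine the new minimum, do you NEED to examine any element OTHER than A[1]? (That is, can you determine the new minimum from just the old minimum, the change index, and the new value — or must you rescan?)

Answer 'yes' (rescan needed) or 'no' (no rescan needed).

Answer: yes

Derivation:
Old min = -12 at index 1
Change at index 1: -12 -> 50
Index 1 WAS the min and new value 50 > old min -12. Must rescan other elements to find the new min.
Needs rescan: yes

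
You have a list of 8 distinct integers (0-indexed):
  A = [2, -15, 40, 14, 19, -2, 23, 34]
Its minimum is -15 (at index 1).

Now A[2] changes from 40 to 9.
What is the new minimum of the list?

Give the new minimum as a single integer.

Answer: -15

Derivation:
Old min = -15 (at index 1)
Change: A[2] 40 -> 9
Changed element was NOT the old min.
  New min = min(old_min, new_val) = min(-15, 9) = -15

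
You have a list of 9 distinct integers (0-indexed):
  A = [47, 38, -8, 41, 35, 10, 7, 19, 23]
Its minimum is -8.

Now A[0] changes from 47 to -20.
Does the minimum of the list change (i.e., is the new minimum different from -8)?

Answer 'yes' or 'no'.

Answer: yes

Derivation:
Old min = -8
Change: A[0] 47 -> -20
Changed element was NOT the min; min changes only if -20 < -8.
New min = -20; changed? yes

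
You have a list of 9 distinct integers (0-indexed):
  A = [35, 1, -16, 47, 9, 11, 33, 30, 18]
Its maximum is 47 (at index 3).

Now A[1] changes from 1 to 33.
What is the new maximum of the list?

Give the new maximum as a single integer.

Answer: 47

Derivation:
Old max = 47 (at index 3)
Change: A[1] 1 -> 33
Changed element was NOT the old max.
  New max = max(old_max, new_val) = max(47, 33) = 47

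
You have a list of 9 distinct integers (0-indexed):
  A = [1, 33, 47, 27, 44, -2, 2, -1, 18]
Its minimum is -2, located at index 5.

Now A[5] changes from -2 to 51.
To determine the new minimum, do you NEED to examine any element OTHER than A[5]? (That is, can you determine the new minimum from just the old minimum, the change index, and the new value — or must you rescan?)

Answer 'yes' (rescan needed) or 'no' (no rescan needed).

Old min = -2 at index 5
Change at index 5: -2 -> 51
Index 5 WAS the min and new value 51 > old min -2. Must rescan other elements to find the new min.
Needs rescan: yes

Answer: yes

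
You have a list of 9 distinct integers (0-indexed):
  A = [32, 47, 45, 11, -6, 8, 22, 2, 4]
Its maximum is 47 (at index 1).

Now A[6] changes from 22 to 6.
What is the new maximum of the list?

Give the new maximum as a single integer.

Old max = 47 (at index 1)
Change: A[6] 22 -> 6
Changed element was NOT the old max.
  New max = max(old_max, new_val) = max(47, 6) = 47

Answer: 47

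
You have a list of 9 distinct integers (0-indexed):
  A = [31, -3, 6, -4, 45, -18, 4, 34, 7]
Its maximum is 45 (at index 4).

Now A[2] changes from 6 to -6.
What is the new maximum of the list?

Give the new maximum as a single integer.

Answer: 45

Derivation:
Old max = 45 (at index 4)
Change: A[2] 6 -> -6
Changed element was NOT the old max.
  New max = max(old_max, new_val) = max(45, -6) = 45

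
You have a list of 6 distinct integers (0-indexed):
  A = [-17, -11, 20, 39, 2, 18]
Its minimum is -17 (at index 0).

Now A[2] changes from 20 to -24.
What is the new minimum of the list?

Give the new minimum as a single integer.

Old min = -17 (at index 0)
Change: A[2] 20 -> -24
Changed element was NOT the old min.
  New min = min(old_min, new_val) = min(-17, -24) = -24

Answer: -24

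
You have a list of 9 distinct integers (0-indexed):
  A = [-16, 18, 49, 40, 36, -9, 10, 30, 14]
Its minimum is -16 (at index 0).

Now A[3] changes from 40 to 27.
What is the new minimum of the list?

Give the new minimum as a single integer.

Answer: -16

Derivation:
Old min = -16 (at index 0)
Change: A[3] 40 -> 27
Changed element was NOT the old min.
  New min = min(old_min, new_val) = min(-16, 27) = -16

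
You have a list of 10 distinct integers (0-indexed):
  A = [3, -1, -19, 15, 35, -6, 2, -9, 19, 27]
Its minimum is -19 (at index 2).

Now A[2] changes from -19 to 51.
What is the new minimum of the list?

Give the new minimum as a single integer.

Answer: -9

Derivation:
Old min = -19 (at index 2)
Change: A[2] -19 -> 51
Changed element WAS the min. Need to check: is 51 still <= all others?
  Min of remaining elements: -9
  New min = min(51, -9) = -9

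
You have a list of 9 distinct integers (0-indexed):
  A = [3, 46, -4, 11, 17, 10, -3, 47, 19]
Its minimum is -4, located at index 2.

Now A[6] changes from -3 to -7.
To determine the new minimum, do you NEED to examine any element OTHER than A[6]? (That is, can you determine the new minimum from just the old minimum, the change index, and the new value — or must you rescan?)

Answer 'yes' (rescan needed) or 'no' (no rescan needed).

Answer: no

Derivation:
Old min = -4 at index 2
Change at index 6: -3 -> -7
Index 6 was NOT the min. New min = min(-4, -7). No rescan of other elements needed.
Needs rescan: no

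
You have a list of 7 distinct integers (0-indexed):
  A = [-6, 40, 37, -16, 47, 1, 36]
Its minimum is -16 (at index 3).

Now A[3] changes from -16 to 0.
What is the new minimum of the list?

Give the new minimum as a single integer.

Old min = -16 (at index 3)
Change: A[3] -16 -> 0
Changed element WAS the min. Need to check: is 0 still <= all others?
  Min of remaining elements: -6
  New min = min(0, -6) = -6

Answer: -6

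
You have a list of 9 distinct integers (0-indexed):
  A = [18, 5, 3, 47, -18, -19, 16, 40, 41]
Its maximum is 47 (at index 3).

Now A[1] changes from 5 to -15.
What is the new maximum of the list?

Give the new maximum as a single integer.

Old max = 47 (at index 3)
Change: A[1] 5 -> -15
Changed element was NOT the old max.
  New max = max(old_max, new_val) = max(47, -15) = 47

Answer: 47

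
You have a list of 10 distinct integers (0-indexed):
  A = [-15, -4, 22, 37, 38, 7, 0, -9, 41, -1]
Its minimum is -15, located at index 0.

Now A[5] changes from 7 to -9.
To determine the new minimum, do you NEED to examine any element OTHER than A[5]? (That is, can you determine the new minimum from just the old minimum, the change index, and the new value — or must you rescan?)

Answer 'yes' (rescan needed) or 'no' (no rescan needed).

Old min = -15 at index 0
Change at index 5: 7 -> -9
Index 5 was NOT the min. New min = min(-15, -9). No rescan of other elements needed.
Needs rescan: no

Answer: no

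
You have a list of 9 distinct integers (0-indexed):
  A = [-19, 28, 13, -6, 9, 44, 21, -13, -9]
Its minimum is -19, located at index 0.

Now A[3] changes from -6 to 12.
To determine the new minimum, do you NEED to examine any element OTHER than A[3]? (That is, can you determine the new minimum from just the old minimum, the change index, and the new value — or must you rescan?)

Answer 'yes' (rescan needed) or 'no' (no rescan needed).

Old min = -19 at index 0
Change at index 3: -6 -> 12
Index 3 was NOT the min. New min = min(-19, 12). No rescan of other elements needed.
Needs rescan: no

Answer: no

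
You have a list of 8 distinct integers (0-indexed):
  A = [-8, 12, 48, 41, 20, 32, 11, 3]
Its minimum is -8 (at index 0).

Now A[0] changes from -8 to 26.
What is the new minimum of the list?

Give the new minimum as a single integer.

Old min = -8 (at index 0)
Change: A[0] -8 -> 26
Changed element WAS the min. Need to check: is 26 still <= all others?
  Min of remaining elements: 3
  New min = min(26, 3) = 3

Answer: 3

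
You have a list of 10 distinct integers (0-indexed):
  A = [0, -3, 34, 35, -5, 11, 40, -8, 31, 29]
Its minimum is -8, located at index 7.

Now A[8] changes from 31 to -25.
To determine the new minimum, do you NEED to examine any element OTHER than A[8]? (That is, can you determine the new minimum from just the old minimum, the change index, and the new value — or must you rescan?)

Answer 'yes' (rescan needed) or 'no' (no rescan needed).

Answer: no

Derivation:
Old min = -8 at index 7
Change at index 8: 31 -> -25
Index 8 was NOT the min. New min = min(-8, -25). No rescan of other elements needed.
Needs rescan: no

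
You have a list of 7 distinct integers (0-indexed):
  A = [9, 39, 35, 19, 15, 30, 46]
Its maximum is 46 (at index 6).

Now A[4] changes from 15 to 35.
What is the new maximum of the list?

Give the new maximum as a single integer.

Old max = 46 (at index 6)
Change: A[4] 15 -> 35
Changed element was NOT the old max.
  New max = max(old_max, new_val) = max(46, 35) = 46

Answer: 46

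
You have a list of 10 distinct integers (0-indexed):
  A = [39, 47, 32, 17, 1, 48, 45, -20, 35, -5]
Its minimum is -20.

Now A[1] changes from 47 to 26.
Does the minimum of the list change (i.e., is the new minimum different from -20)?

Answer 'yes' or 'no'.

Answer: no

Derivation:
Old min = -20
Change: A[1] 47 -> 26
Changed element was NOT the min; min changes only if 26 < -20.
New min = -20; changed? no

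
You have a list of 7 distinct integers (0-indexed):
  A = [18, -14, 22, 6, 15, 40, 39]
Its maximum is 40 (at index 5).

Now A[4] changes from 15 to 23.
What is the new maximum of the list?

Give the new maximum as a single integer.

Answer: 40

Derivation:
Old max = 40 (at index 5)
Change: A[4] 15 -> 23
Changed element was NOT the old max.
  New max = max(old_max, new_val) = max(40, 23) = 40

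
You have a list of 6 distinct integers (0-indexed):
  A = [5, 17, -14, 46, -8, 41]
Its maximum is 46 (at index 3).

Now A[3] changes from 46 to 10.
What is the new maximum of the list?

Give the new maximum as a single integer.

Answer: 41

Derivation:
Old max = 46 (at index 3)
Change: A[3] 46 -> 10
Changed element WAS the max -> may need rescan.
  Max of remaining elements: 41
  New max = max(10, 41) = 41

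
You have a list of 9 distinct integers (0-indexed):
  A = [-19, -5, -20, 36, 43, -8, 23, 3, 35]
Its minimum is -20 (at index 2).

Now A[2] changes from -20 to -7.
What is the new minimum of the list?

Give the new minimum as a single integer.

Answer: -19

Derivation:
Old min = -20 (at index 2)
Change: A[2] -20 -> -7
Changed element WAS the min. Need to check: is -7 still <= all others?
  Min of remaining elements: -19
  New min = min(-7, -19) = -19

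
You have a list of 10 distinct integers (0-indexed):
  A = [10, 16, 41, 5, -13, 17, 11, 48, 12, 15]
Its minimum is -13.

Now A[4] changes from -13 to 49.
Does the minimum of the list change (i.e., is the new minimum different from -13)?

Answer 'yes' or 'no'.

Answer: yes

Derivation:
Old min = -13
Change: A[4] -13 -> 49
Changed element was the min; new min must be rechecked.
New min = 5; changed? yes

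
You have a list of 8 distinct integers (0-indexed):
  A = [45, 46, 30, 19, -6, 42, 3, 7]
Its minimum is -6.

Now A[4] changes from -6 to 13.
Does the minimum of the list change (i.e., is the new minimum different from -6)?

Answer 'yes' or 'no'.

Answer: yes

Derivation:
Old min = -6
Change: A[4] -6 -> 13
Changed element was the min; new min must be rechecked.
New min = 3; changed? yes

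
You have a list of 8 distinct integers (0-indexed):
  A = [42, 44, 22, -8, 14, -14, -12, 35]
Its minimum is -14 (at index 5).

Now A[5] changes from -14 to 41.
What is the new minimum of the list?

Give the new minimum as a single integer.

Answer: -12

Derivation:
Old min = -14 (at index 5)
Change: A[5] -14 -> 41
Changed element WAS the min. Need to check: is 41 still <= all others?
  Min of remaining elements: -12
  New min = min(41, -12) = -12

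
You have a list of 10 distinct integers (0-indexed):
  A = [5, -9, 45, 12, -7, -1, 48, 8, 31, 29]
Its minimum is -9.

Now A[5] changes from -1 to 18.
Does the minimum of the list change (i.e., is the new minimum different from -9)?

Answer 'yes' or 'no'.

Old min = -9
Change: A[5] -1 -> 18
Changed element was NOT the min; min changes only if 18 < -9.
New min = -9; changed? no

Answer: no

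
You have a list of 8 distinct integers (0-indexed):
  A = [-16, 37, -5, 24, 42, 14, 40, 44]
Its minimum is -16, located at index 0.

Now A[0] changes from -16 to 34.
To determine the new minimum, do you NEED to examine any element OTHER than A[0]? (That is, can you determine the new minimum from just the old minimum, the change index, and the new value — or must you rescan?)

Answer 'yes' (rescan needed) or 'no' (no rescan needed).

Old min = -16 at index 0
Change at index 0: -16 -> 34
Index 0 WAS the min and new value 34 > old min -16. Must rescan other elements to find the new min.
Needs rescan: yes

Answer: yes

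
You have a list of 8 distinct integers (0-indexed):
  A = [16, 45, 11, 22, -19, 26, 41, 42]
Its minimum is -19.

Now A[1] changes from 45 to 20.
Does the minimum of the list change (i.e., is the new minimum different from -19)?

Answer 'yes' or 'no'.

Answer: no

Derivation:
Old min = -19
Change: A[1] 45 -> 20
Changed element was NOT the min; min changes only if 20 < -19.
New min = -19; changed? no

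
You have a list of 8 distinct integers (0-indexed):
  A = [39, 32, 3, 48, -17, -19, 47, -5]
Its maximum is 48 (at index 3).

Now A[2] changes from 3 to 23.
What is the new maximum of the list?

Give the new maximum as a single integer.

Answer: 48

Derivation:
Old max = 48 (at index 3)
Change: A[2] 3 -> 23
Changed element was NOT the old max.
  New max = max(old_max, new_val) = max(48, 23) = 48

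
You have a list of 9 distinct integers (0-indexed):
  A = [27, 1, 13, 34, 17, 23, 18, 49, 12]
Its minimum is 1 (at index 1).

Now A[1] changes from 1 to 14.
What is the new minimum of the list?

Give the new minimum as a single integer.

Answer: 12

Derivation:
Old min = 1 (at index 1)
Change: A[1] 1 -> 14
Changed element WAS the min. Need to check: is 14 still <= all others?
  Min of remaining elements: 12
  New min = min(14, 12) = 12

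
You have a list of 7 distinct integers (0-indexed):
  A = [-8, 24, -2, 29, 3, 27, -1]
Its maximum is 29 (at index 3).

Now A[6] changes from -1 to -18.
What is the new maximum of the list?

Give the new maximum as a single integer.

Old max = 29 (at index 3)
Change: A[6] -1 -> -18
Changed element was NOT the old max.
  New max = max(old_max, new_val) = max(29, -18) = 29

Answer: 29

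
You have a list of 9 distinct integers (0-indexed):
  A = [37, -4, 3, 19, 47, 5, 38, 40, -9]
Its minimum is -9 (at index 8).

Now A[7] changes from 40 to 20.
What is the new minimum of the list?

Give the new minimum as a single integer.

Old min = -9 (at index 8)
Change: A[7] 40 -> 20
Changed element was NOT the old min.
  New min = min(old_min, new_val) = min(-9, 20) = -9

Answer: -9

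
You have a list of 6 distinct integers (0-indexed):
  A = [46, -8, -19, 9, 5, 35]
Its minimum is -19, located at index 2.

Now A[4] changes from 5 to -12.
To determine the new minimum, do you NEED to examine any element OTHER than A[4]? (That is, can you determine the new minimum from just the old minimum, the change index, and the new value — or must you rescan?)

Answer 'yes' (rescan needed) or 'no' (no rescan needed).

Answer: no

Derivation:
Old min = -19 at index 2
Change at index 4: 5 -> -12
Index 4 was NOT the min. New min = min(-19, -12). No rescan of other elements needed.
Needs rescan: no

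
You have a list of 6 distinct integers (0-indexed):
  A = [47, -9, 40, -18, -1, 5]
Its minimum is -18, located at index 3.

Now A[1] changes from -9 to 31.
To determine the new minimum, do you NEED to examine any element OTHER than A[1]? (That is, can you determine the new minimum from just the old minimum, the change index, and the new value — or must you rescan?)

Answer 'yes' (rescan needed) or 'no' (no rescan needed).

Answer: no

Derivation:
Old min = -18 at index 3
Change at index 1: -9 -> 31
Index 1 was NOT the min. New min = min(-18, 31). No rescan of other elements needed.
Needs rescan: no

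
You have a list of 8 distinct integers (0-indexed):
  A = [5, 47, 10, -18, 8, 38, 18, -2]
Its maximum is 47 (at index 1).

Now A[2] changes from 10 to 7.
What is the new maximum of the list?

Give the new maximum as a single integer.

Old max = 47 (at index 1)
Change: A[2] 10 -> 7
Changed element was NOT the old max.
  New max = max(old_max, new_val) = max(47, 7) = 47

Answer: 47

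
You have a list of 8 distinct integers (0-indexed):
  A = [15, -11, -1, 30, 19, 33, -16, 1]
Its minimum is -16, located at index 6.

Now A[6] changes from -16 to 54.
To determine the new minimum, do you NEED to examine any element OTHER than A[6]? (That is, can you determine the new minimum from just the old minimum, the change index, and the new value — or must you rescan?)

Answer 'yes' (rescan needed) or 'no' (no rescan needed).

Old min = -16 at index 6
Change at index 6: -16 -> 54
Index 6 WAS the min and new value 54 > old min -16. Must rescan other elements to find the new min.
Needs rescan: yes

Answer: yes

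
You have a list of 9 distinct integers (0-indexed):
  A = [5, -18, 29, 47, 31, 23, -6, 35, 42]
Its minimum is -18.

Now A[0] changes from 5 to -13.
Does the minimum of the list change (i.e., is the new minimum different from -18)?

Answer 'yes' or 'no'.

Old min = -18
Change: A[0] 5 -> -13
Changed element was NOT the min; min changes only if -13 < -18.
New min = -18; changed? no

Answer: no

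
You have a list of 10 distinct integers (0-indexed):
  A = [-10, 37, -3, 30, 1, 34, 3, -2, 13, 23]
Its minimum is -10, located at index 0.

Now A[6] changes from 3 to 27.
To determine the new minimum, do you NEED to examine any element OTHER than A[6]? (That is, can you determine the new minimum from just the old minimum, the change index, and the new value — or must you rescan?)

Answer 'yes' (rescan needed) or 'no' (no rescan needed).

Old min = -10 at index 0
Change at index 6: 3 -> 27
Index 6 was NOT the min. New min = min(-10, 27). No rescan of other elements needed.
Needs rescan: no

Answer: no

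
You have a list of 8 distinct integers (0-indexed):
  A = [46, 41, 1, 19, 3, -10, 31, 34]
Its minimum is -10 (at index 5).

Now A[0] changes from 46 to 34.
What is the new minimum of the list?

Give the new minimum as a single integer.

Answer: -10

Derivation:
Old min = -10 (at index 5)
Change: A[0] 46 -> 34
Changed element was NOT the old min.
  New min = min(old_min, new_val) = min(-10, 34) = -10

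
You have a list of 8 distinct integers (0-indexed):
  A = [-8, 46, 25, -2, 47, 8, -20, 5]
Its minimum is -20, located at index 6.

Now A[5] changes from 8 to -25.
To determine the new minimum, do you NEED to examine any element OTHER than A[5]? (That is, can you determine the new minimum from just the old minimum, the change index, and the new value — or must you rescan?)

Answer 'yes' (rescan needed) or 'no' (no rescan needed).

Answer: no

Derivation:
Old min = -20 at index 6
Change at index 5: 8 -> -25
Index 5 was NOT the min. New min = min(-20, -25). No rescan of other elements needed.
Needs rescan: no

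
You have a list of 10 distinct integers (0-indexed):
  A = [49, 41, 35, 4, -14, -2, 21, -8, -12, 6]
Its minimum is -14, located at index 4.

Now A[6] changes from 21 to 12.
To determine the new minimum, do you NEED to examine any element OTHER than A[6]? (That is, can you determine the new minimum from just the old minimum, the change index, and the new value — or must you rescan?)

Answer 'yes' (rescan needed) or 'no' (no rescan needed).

Old min = -14 at index 4
Change at index 6: 21 -> 12
Index 6 was NOT the min. New min = min(-14, 12). No rescan of other elements needed.
Needs rescan: no

Answer: no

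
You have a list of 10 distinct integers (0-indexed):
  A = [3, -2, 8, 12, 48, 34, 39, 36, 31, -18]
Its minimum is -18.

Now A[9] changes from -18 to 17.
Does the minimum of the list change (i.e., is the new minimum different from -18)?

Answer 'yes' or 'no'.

Old min = -18
Change: A[9] -18 -> 17
Changed element was the min; new min must be rechecked.
New min = -2; changed? yes

Answer: yes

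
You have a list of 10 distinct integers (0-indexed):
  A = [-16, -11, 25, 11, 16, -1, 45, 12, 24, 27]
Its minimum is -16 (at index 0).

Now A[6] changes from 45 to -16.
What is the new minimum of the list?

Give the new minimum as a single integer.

Old min = -16 (at index 0)
Change: A[6] 45 -> -16
Changed element was NOT the old min.
  New min = min(old_min, new_val) = min(-16, -16) = -16

Answer: -16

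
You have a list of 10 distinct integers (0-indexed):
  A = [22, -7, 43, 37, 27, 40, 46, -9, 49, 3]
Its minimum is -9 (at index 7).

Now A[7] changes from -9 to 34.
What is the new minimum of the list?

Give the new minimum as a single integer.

Old min = -9 (at index 7)
Change: A[7] -9 -> 34
Changed element WAS the min. Need to check: is 34 still <= all others?
  Min of remaining elements: -7
  New min = min(34, -7) = -7

Answer: -7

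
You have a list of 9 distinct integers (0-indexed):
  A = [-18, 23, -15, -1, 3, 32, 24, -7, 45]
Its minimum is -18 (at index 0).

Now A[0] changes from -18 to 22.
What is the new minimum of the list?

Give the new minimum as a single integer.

Old min = -18 (at index 0)
Change: A[0] -18 -> 22
Changed element WAS the min. Need to check: is 22 still <= all others?
  Min of remaining elements: -15
  New min = min(22, -15) = -15

Answer: -15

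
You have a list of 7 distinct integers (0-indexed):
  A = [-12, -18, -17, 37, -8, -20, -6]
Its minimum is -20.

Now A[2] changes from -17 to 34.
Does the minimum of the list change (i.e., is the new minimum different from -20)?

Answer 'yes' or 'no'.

Old min = -20
Change: A[2] -17 -> 34
Changed element was NOT the min; min changes only if 34 < -20.
New min = -20; changed? no

Answer: no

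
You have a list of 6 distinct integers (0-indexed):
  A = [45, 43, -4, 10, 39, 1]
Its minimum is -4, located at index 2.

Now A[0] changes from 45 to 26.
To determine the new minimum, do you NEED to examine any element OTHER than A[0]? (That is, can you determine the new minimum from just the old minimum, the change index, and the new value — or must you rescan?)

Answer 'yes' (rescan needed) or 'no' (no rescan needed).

Old min = -4 at index 2
Change at index 0: 45 -> 26
Index 0 was NOT the min. New min = min(-4, 26). No rescan of other elements needed.
Needs rescan: no

Answer: no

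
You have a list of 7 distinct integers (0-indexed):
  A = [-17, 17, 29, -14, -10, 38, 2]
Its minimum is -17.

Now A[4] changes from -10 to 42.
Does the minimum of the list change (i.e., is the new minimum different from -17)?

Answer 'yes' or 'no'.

Answer: no

Derivation:
Old min = -17
Change: A[4] -10 -> 42
Changed element was NOT the min; min changes only if 42 < -17.
New min = -17; changed? no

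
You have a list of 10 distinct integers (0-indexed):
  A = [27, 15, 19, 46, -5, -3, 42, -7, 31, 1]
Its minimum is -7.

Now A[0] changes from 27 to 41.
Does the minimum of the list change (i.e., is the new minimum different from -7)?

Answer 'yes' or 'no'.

Answer: no

Derivation:
Old min = -7
Change: A[0] 27 -> 41
Changed element was NOT the min; min changes only if 41 < -7.
New min = -7; changed? no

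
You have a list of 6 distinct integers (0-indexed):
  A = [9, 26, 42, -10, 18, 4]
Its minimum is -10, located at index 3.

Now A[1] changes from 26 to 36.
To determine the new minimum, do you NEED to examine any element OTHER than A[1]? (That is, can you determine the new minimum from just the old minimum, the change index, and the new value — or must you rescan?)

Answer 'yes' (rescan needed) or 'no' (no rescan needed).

Old min = -10 at index 3
Change at index 1: 26 -> 36
Index 1 was NOT the min. New min = min(-10, 36). No rescan of other elements needed.
Needs rescan: no

Answer: no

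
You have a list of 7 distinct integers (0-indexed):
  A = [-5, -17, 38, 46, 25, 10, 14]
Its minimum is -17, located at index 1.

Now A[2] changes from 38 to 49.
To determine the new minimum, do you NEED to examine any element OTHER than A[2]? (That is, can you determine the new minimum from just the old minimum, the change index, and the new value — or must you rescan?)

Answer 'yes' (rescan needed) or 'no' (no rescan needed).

Answer: no

Derivation:
Old min = -17 at index 1
Change at index 2: 38 -> 49
Index 2 was NOT the min. New min = min(-17, 49). No rescan of other elements needed.
Needs rescan: no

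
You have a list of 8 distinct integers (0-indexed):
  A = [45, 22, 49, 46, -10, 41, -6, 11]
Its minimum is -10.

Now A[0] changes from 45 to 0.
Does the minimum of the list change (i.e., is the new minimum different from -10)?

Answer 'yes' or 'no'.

Old min = -10
Change: A[0] 45 -> 0
Changed element was NOT the min; min changes only if 0 < -10.
New min = -10; changed? no

Answer: no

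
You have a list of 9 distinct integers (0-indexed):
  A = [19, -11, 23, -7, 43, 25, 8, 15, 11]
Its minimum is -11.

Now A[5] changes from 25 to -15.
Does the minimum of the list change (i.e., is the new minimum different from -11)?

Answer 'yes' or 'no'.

Old min = -11
Change: A[5] 25 -> -15
Changed element was NOT the min; min changes only if -15 < -11.
New min = -15; changed? yes

Answer: yes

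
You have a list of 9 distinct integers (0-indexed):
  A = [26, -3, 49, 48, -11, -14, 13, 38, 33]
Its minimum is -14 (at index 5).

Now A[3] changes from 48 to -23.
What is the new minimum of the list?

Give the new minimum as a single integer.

Answer: -23

Derivation:
Old min = -14 (at index 5)
Change: A[3] 48 -> -23
Changed element was NOT the old min.
  New min = min(old_min, new_val) = min(-14, -23) = -23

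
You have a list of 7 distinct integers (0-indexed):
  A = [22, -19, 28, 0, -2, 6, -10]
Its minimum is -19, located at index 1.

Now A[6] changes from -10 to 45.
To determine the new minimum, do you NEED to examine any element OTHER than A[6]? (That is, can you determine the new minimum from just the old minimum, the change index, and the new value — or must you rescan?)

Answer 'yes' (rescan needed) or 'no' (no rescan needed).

Old min = -19 at index 1
Change at index 6: -10 -> 45
Index 6 was NOT the min. New min = min(-19, 45). No rescan of other elements needed.
Needs rescan: no

Answer: no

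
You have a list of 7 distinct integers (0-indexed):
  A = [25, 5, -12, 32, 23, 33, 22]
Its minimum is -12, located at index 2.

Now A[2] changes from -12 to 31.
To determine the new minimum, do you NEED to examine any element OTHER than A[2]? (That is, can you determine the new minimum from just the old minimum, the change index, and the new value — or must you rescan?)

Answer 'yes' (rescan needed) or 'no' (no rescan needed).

Answer: yes

Derivation:
Old min = -12 at index 2
Change at index 2: -12 -> 31
Index 2 WAS the min and new value 31 > old min -12. Must rescan other elements to find the new min.
Needs rescan: yes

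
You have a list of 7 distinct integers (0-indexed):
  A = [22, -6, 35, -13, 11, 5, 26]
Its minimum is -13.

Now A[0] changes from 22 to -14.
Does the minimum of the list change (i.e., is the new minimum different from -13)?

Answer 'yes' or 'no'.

Answer: yes

Derivation:
Old min = -13
Change: A[0] 22 -> -14
Changed element was NOT the min; min changes only if -14 < -13.
New min = -14; changed? yes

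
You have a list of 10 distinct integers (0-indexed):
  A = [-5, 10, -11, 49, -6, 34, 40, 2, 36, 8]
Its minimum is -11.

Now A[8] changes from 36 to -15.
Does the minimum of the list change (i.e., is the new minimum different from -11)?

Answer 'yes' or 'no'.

Old min = -11
Change: A[8] 36 -> -15
Changed element was NOT the min; min changes only if -15 < -11.
New min = -15; changed? yes

Answer: yes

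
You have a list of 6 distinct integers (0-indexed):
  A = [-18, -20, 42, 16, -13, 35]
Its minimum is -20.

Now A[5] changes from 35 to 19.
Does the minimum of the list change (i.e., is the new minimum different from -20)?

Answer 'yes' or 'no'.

Answer: no

Derivation:
Old min = -20
Change: A[5] 35 -> 19
Changed element was NOT the min; min changes only if 19 < -20.
New min = -20; changed? no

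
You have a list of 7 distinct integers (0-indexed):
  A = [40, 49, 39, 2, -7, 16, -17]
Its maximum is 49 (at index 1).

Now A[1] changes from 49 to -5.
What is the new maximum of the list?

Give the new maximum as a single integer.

Old max = 49 (at index 1)
Change: A[1] 49 -> -5
Changed element WAS the max -> may need rescan.
  Max of remaining elements: 40
  New max = max(-5, 40) = 40

Answer: 40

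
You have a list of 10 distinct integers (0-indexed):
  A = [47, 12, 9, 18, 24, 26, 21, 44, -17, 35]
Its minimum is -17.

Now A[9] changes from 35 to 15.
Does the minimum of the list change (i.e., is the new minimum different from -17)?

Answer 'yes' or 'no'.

Answer: no

Derivation:
Old min = -17
Change: A[9] 35 -> 15
Changed element was NOT the min; min changes only if 15 < -17.
New min = -17; changed? no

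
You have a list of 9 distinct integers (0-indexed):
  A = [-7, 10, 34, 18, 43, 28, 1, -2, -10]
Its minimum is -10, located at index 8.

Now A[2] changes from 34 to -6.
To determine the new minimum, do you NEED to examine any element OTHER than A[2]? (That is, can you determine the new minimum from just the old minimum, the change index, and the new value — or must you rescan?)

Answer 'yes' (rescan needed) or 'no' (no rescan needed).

Answer: no

Derivation:
Old min = -10 at index 8
Change at index 2: 34 -> -6
Index 2 was NOT the min. New min = min(-10, -6). No rescan of other elements needed.
Needs rescan: no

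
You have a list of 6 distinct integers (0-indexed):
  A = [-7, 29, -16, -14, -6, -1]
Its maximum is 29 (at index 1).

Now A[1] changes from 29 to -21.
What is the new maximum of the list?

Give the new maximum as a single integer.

Old max = 29 (at index 1)
Change: A[1] 29 -> -21
Changed element WAS the max -> may need rescan.
  Max of remaining elements: -1
  New max = max(-21, -1) = -1

Answer: -1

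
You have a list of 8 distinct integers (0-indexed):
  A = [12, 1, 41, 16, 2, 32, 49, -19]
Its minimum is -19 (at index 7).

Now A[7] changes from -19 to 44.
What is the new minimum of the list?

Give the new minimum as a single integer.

Answer: 1

Derivation:
Old min = -19 (at index 7)
Change: A[7] -19 -> 44
Changed element WAS the min. Need to check: is 44 still <= all others?
  Min of remaining elements: 1
  New min = min(44, 1) = 1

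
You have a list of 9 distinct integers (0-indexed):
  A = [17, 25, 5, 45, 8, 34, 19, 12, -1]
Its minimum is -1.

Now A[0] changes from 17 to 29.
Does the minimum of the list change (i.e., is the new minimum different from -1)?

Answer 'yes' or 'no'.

Old min = -1
Change: A[0] 17 -> 29
Changed element was NOT the min; min changes only if 29 < -1.
New min = -1; changed? no

Answer: no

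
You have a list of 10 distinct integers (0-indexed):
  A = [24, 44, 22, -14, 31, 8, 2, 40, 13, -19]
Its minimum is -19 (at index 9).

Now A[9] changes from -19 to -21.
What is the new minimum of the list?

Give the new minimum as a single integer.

Answer: -21

Derivation:
Old min = -19 (at index 9)
Change: A[9] -19 -> -21
Changed element WAS the min. Need to check: is -21 still <= all others?
  Min of remaining elements: -14
  New min = min(-21, -14) = -21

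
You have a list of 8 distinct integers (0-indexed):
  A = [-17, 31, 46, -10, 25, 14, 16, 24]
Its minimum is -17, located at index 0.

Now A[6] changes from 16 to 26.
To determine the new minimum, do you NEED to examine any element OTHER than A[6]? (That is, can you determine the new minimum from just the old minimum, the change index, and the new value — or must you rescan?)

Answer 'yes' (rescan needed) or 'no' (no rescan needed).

Old min = -17 at index 0
Change at index 6: 16 -> 26
Index 6 was NOT the min. New min = min(-17, 26). No rescan of other elements needed.
Needs rescan: no

Answer: no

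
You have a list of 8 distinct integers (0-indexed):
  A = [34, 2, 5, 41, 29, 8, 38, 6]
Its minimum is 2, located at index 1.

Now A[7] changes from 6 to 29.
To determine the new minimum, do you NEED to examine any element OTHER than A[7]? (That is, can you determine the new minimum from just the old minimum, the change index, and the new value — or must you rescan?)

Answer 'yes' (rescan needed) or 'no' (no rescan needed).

Old min = 2 at index 1
Change at index 7: 6 -> 29
Index 7 was NOT the min. New min = min(2, 29). No rescan of other elements needed.
Needs rescan: no

Answer: no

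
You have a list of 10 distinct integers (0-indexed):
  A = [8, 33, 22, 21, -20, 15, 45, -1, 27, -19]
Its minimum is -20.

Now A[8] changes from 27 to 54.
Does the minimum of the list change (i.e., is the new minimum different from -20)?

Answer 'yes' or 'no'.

Answer: no

Derivation:
Old min = -20
Change: A[8] 27 -> 54
Changed element was NOT the min; min changes only if 54 < -20.
New min = -20; changed? no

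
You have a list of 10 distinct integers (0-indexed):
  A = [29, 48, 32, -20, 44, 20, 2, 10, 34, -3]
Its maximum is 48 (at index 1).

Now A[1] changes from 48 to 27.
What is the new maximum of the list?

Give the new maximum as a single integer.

Answer: 44

Derivation:
Old max = 48 (at index 1)
Change: A[1] 48 -> 27
Changed element WAS the max -> may need rescan.
  Max of remaining elements: 44
  New max = max(27, 44) = 44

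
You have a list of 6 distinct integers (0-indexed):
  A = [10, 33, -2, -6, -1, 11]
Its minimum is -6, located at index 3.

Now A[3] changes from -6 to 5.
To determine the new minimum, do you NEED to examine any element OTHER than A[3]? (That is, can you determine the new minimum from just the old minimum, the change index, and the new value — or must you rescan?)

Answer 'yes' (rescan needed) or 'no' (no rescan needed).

Answer: yes

Derivation:
Old min = -6 at index 3
Change at index 3: -6 -> 5
Index 3 WAS the min and new value 5 > old min -6. Must rescan other elements to find the new min.
Needs rescan: yes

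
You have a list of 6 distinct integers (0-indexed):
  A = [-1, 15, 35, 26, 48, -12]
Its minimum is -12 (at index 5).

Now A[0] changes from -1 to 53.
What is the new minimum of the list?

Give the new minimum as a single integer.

Old min = -12 (at index 5)
Change: A[0] -1 -> 53
Changed element was NOT the old min.
  New min = min(old_min, new_val) = min(-12, 53) = -12

Answer: -12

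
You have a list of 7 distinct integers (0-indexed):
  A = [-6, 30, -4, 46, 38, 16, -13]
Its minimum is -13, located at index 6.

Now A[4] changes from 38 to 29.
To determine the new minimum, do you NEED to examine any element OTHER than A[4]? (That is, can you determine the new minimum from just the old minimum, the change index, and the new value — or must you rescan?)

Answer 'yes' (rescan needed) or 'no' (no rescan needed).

Old min = -13 at index 6
Change at index 4: 38 -> 29
Index 4 was NOT the min. New min = min(-13, 29). No rescan of other elements needed.
Needs rescan: no

Answer: no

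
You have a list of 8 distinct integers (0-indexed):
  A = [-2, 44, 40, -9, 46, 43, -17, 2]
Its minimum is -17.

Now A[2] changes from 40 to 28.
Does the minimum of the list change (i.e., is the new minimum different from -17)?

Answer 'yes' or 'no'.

Answer: no

Derivation:
Old min = -17
Change: A[2] 40 -> 28
Changed element was NOT the min; min changes only if 28 < -17.
New min = -17; changed? no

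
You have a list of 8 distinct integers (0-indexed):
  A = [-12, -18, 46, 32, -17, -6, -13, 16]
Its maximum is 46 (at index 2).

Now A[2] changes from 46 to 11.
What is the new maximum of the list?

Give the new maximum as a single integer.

Answer: 32

Derivation:
Old max = 46 (at index 2)
Change: A[2] 46 -> 11
Changed element WAS the max -> may need rescan.
  Max of remaining elements: 32
  New max = max(11, 32) = 32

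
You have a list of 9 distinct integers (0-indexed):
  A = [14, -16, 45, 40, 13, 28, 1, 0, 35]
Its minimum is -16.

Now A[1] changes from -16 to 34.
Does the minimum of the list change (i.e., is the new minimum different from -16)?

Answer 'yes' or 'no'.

Old min = -16
Change: A[1] -16 -> 34
Changed element was the min; new min must be rechecked.
New min = 0; changed? yes

Answer: yes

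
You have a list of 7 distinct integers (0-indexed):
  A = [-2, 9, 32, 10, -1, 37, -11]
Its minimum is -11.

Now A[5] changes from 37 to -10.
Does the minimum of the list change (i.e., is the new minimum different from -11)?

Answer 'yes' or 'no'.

Old min = -11
Change: A[5] 37 -> -10
Changed element was NOT the min; min changes only if -10 < -11.
New min = -11; changed? no

Answer: no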